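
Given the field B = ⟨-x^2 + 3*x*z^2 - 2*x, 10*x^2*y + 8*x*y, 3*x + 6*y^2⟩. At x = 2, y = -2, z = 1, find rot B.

(-24, 9, -96)

(∇×B)₁ = ∂B₃/∂y − ∂B₂/∂z = 12*y
(∇×B)₂ = ∂B₁/∂z − ∂B₃/∂x = 6*x*z - 3
(∇×B)₃ = ∂B₂/∂x − ∂B₁/∂y = 20*x*y + 8*y
∇×B = (12*y, 6*x*z - 3, 20*x*y + 8*y)
At (2, -2, 1): (-24, 9, -96).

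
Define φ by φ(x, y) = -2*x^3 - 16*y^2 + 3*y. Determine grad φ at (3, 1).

(-54, -29)

∂φ/∂x = -6*x^2
∂φ/∂y = -32*y + 3
∇φ = (-6*x^2, -32*y + 3)
At (3, 1): (-54, -29).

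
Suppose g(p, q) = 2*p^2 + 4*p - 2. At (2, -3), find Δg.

∂²g/∂p² = 4
∂²g/∂q² = 0
∇²g = 4
At (2, -3): 4.

4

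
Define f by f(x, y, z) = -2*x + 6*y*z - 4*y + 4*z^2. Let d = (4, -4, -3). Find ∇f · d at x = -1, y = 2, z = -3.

116

∂f/∂x = -2
∂f/∂y = 6*z - 4
∂f/∂z = 6*y + 8*z
∇f at (-1, 2, -3) = (-2, -22, -12)
∇f · d = (-2)(4) + (-22)(-4) + (-12)(-3) = 116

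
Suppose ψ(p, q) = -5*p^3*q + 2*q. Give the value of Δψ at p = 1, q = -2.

∂²ψ/∂p² = -30*p*q
∂²ψ/∂q² = 0
∇²ψ = -30*p*q
At (1, -2): 60.

60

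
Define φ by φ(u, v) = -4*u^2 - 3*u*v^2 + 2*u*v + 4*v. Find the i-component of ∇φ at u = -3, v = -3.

(∇φ)_1 = ∂φ/∂u = -8*u - 3*v^2 + 2*v
At (-3, -3): -9.

-9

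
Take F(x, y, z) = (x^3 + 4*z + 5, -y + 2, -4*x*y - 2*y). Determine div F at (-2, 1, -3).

11

∂F₁/∂x = 3*x^2
∂F₂/∂y = -1
∂F₃/∂z = 0
∇·F = 3*x^2 - 1
At (-2, 1, -3): 11.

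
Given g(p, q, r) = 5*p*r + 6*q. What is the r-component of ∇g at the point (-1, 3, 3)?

-5

(∇g)_3 = ∂g/∂r = 5*p
At (-1, 3, 3): -5.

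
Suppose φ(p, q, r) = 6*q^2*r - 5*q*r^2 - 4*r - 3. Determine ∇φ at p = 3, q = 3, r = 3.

∂φ/∂p = 0
∂φ/∂q = 12*q*r - 5*r^2
∂φ/∂r = 6*q^2 - 10*q*r - 4
∇φ = (0, 12*q*r - 5*r^2, 6*q^2 - 10*q*r - 4)
At (3, 3, 3): (0, 63, -40).

(0, 63, -40)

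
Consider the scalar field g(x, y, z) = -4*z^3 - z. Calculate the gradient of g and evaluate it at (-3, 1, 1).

(0, 0, -13)

∂g/∂x = 0
∂g/∂y = 0
∂g/∂z = -12*z^2 - 1
∇g = (0, 0, -12*z^2 - 1)
At (-3, 1, 1): (0, 0, -13).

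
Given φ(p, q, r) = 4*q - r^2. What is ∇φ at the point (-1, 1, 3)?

∂φ/∂p = 0
∂φ/∂q = 4
∂φ/∂r = -2*r
∇φ = (0, 4, -2*r)
At (-1, 1, 3): (0, 4, -6).

(0, 4, -6)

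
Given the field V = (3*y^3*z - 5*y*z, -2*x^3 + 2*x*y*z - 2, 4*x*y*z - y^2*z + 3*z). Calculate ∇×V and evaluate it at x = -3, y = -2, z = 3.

(∇×V)₁ = ∂V₃/∂y − ∂V₂/∂z = -2*x*y + 4*x*z - 2*y*z
(∇×V)₂ = ∂V₁/∂z − ∂V₃/∂x = 3*y^3 - 4*y*z - 5*y
(∇×V)₃ = ∂V₂/∂x − ∂V₁/∂y = -6*x^2 - 9*y^2*z + 2*y*z + 5*z
∇×V = (-2*x*y + 4*x*z - 2*y*z, 3*y^3 - 4*y*z - 5*y, -6*x^2 - 9*y^2*z + 2*y*z + 5*z)
At (-3, -2, 3): (-36, 10, -159).

(-36, 10, -159)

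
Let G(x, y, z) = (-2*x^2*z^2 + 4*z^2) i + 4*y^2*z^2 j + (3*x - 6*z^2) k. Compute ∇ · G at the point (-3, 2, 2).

88

∂G₁/∂x = -4*x*z^2
∂G₂/∂y = 8*y*z^2
∂G₃/∂z = -12*z
∇·G = -4*x*z^2 + 8*y*z^2 - 12*z
At (-3, 2, 2): 88.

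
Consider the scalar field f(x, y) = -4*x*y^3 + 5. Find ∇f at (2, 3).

∂f/∂x = -4*y^3
∂f/∂y = -12*x*y^2
∇f = (-4*y^3, -12*x*y^2)
At (2, 3): (-108, -216).

(-108, -216)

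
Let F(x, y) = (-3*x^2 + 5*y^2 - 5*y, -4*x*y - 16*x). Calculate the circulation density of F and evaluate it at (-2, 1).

-25

∂F₂/∂x = -4*y - 16
∂F₁/∂y = 10*y - 5
Scalar curl = -14*y - 11
At (-2, 1): -25.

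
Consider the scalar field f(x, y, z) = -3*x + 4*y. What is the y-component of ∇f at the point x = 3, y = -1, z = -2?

(∇f)_2 = ∂f/∂y = 4
At (3, -1, -2): 4.

4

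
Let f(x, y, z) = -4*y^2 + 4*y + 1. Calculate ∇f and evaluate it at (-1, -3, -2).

(0, 28, 0)

∂f/∂x = 0
∂f/∂y = -8*y + 4
∂f/∂z = 0
∇f = (0, -8*y + 4, 0)
At (-1, -3, -2): (0, 28, 0).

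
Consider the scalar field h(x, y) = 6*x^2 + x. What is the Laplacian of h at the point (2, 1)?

∂²h/∂x² = 12
∂²h/∂y² = 0
∇²h = 12
At (2, 1): 12.

12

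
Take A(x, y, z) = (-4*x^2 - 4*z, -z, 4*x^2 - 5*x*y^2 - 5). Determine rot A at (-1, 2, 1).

(∇×A)₁ = ∂A₃/∂y − ∂A₂/∂z = -10*x*y + 1
(∇×A)₂ = ∂A₁/∂z − ∂A₃/∂x = -8*x + 5*y^2 - 4
(∇×A)₃ = ∂A₂/∂x − ∂A₁/∂y = 0
∇×A = (-10*x*y + 1, -8*x + 5*y^2 - 4, 0)
At (-1, 2, 1): (21, 24, 0).

(21, 24, 0)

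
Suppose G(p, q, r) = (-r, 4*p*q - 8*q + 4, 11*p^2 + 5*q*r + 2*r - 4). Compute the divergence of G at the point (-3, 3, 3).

-3

∂G₁/∂p = 0
∂G₂/∂q = 4*p - 8
∂G₃/∂r = 5*q + 2
∇·G = 4*p + 5*q - 6
At (-3, 3, 3): -3.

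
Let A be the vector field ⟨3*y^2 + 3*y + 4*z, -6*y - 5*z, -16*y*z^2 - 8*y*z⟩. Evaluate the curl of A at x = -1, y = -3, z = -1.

(-3, 4, 15)

(∇×A)₁ = ∂A₃/∂y − ∂A₂/∂z = -16*z^2 - 8*z + 5
(∇×A)₂ = ∂A₁/∂z − ∂A₃/∂x = 4
(∇×A)₃ = ∂A₂/∂x − ∂A₁/∂y = -6*y - 3
∇×A = (-16*z^2 - 8*z + 5, 4, -6*y - 3)
At (-1, -3, -1): (-3, 4, 15).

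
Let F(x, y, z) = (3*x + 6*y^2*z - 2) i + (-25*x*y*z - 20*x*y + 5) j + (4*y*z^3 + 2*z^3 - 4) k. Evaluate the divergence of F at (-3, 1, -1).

∂F₁/∂x = 3
∂F₂/∂y = -25*x*z - 20*x
∂F₃/∂z = 12*y*z^2 + 6*z^2
∇·F = -25*x*z - 20*x + 12*y*z^2 + 6*z^2 + 3
At (-3, 1, -1): 6.

6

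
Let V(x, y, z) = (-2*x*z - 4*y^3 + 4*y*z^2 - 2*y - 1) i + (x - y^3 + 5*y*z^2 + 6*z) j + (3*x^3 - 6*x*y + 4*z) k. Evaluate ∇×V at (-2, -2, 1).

(26, -60, 47)

(∇×V)₁ = ∂V₃/∂y − ∂V₂/∂z = -6*x - 10*y*z - 6
(∇×V)₂ = ∂V₁/∂z − ∂V₃/∂x = -9*x^2 - 2*x + 8*y*z + 6*y
(∇×V)₃ = ∂V₂/∂x − ∂V₁/∂y = 12*y^2 - 4*z^2 + 3
∇×V = (-6*x - 10*y*z - 6, -9*x^2 - 2*x + 8*y*z + 6*y, 12*y^2 - 4*z^2 + 3)
At (-2, -2, 1): (26, -60, 47).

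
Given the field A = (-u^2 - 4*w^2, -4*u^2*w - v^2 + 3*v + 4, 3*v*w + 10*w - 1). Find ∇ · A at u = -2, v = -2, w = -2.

∂A₁/∂u = -2*u
∂A₂/∂v = -2*v + 3
∂A₃/∂w = 3*v + 10
∇·A = -2*u + v + 13
At (-2, -2, -2): 15.

15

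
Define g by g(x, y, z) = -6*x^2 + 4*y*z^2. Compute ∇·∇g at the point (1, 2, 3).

∂²g/∂x² = -12
∂²g/∂y² = 0
∂²g/∂z² = 8*y
∇²g = 8*y - 12
At (1, 2, 3): 4.

4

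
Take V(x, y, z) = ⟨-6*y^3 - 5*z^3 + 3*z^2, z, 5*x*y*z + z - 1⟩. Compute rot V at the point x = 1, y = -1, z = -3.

(∇×V)₁ = ∂V₃/∂y − ∂V₂/∂z = 5*x*z - 1
(∇×V)₂ = ∂V₁/∂z − ∂V₃/∂x = -5*y*z - 15*z^2 + 6*z
(∇×V)₃ = ∂V₂/∂x − ∂V₁/∂y = 18*y^2
∇×V = (5*x*z - 1, -5*y*z - 15*z^2 + 6*z, 18*y^2)
At (1, -1, -3): (-16, -168, 18).

(-16, -168, 18)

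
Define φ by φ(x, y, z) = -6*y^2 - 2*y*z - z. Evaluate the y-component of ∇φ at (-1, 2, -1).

-22

(∇φ)_2 = ∂φ/∂y = -12*y - 2*z
At (-1, 2, -1): -22.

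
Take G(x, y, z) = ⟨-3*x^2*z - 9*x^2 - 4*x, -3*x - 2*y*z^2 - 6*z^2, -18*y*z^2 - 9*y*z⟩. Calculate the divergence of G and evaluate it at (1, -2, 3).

176

∂G₁/∂x = -6*x*z - 18*x - 4
∂G₂/∂y = -2*z^2
∂G₃/∂z = -36*y*z - 9*y
∇·G = -6*x*z - 18*x - 36*y*z - 9*y - 2*z^2 - 4
At (1, -2, 3): 176.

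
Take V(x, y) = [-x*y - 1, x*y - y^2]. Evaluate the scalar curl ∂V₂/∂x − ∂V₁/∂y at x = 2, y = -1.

1

∂V₂/∂x = y
∂V₁/∂y = -x
Scalar curl = x + y
At (2, -1): 1.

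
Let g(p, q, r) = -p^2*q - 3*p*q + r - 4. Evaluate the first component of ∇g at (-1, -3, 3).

(∇g)_1 = ∂g/∂p = -2*p*q - 3*q
At (-1, -3, 3): 3.

3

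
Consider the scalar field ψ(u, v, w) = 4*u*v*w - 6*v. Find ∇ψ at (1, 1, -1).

(-4, -10, 4)

∂ψ/∂u = 4*v*w
∂ψ/∂v = 4*u*w - 6
∂ψ/∂w = 4*u*v
∇ψ = (4*v*w, 4*u*w - 6, 4*u*v)
At (1, 1, -1): (-4, -10, 4).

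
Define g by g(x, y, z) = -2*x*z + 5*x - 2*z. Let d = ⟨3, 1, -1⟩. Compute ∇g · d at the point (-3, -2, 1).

∂g/∂x = -2*z + 5
∂g/∂y = 0
∂g/∂z = -2*x - 2
∇g at (-3, -2, 1) = (3, 0, 4)
∇g · d = (3)(3) + (0)(1) + (4)(-1) = 5

5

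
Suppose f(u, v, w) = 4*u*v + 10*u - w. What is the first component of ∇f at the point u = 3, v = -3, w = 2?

-2

(∇f)_1 = ∂f/∂u = 4*v + 10
At (3, -3, 2): -2.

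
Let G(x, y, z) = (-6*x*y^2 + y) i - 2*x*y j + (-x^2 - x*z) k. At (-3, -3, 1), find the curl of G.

(0, -5, 113)

(∇×G)₁ = ∂G₃/∂y − ∂G₂/∂z = 0
(∇×G)₂ = ∂G₁/∂z − ∂G₃/∂x = 2*x + z
(∇×G)₃ = ∂G₂/∂x − ∂G₁/∂y = 12*x*y - 2*y - 1
∇×G = (0, 2*x + z, 12*x*y - 2*y - 1)
At (-3, -3, 1): (0, -5, 113).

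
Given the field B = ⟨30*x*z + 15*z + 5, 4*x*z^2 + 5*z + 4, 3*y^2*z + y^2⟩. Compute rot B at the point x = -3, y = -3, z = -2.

(-23, -75, 16)

(∇×B)₁ = ∂B₃/∂y − ∂B₂/∂z = -8*x*z + 6*y*z + 2*y - 5
(∇×B)₂ = ∂B₁/∂z − ∂B₃/∂x = 30*x + 15
(∇×B)₃ = ∂B₂/∂x − ∂B₁/∂y = 4*z^2
∇×B = (-8*x*z + 6*y*z + 2*y - 5, 30*x + 15, 4*z^2)
At (-3, -3, -2): (-23, -75, 16).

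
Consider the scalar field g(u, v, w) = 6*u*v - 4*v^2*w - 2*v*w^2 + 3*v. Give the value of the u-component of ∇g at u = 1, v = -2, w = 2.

-12

(∇g)_1 = ∂g/∂u = 6*v
At (1, -2, 2): -12.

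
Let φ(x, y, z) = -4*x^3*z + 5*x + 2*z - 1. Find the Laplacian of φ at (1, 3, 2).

-48

∂²φ/∂x² = -24*x*z
∂²φ/∂y² = 0
∂²φ/∂z² = 0
∇²φ = -24*x*z
At (1, 3, 2): -48.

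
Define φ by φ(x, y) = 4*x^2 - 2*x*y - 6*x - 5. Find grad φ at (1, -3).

(8, -2)

∂φ/∂x = 8*x - 2*y - 6
∂φ/∂y = -2*x
∇φ = (8*x - 2*y - 6, -2*x)
At (1, -3): (8, -2).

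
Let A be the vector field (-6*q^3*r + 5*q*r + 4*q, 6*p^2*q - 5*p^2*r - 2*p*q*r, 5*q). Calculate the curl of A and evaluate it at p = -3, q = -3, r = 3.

(∇×A)₁ = ∂A₃/∂q − ∂A₂/∂r = 5*p^2 + 2*p*q + 5
(∇×A)₂ = ∂A₁/∂r − ∂A₃/∂p = -6*q^3 + 5*q
(∇×A)₃ = ∂A₂/∂p − ∂A₁/∂q = 12*p*q - 10*p*r + 18*q^2*r - 2*q*r - 5*r - 4
∇×A = (5*p^2 + 2*p*q + 5, -6*q^3 + 5*q, 12*p*q - 10*p*r + 18*q^2*r - 2*q*r - 5*r - 4)
At (-3, -3, 3): (68, 147, 683).

(68, 147, 683)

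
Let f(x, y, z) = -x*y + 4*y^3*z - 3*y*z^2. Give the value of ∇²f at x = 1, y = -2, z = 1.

-36

∂²f/∂x² = 0
∂²f/∂y² = 24*y*z
∂²f/∂z² = -6*y
∇²f = 24*y*z - 6*y
At (1, -2, 1): -36.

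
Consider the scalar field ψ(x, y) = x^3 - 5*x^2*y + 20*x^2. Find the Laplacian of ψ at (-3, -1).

∂²ψ/∂x² = 2*(3*x - 5*y + 20)
∂²ψ/∂y² = 0
∇²ψ = 6*x - 10*y + 40
At (-3, -1): 32.

32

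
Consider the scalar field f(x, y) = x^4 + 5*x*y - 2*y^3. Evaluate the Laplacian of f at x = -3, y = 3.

∂²f/∂x² = 12*x^2
∂²f/∂y² = -12*y
∇²f = 12*x^2 - 12*y
At (-3, 3): 72.

72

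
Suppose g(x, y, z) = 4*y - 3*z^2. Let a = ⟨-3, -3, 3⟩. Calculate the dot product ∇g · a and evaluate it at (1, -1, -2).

24

∂g/∂x = 0
∂g/∂y = 4
∂g/∂z = -6*z
∇g at (1, -1, -2) = (0, 4, 12)
∇g · a = (0)(-3) + (4)(-3) + (12)(3) = 24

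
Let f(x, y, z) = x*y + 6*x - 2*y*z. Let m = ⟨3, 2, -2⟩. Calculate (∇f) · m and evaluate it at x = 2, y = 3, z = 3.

∂f/∂x = y + 6
∂f/∂y = x - 2*z
∂f/∂z = -2*y
∇f at (2, 3, 3) = (9, -4, -6)
∇f · m = (9)(3) + (-4)(2) + (-6)(-2) = 31

31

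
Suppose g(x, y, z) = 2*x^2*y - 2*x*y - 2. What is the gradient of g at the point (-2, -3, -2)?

∂g/∂x = 4*x*y - 2*y
∂g/∂y = 2*x^2 - 2*x
∂g/∂z = 0
∇g = (4*x*y - 2*y, 2*x^2 - 2*x, 0)
At (-2, -3, -2): (30, 12, 0).

(30, 12, 0)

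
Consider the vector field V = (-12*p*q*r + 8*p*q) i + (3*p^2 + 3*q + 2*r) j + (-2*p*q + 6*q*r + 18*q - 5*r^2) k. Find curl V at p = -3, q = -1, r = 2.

(34, -38, -66)

(∇×V)₁ = ∂V₃/∂q − ∂V₂/∂r = -2*p + 6*r + 16
(∇×V)₂ = ∂V₁/∂r − ∂V₃/∂p = -12*p*q + 2*q
(∇×V)₃ = ∂V₂/∂p − ∂V₁/∂q = 12*p*r - 2*p
∇×V = (-2*p + 6*r + 16, -12*p*q + 2*q, 12*p*r - 2*p)
At (-3, -1, 2): (34, -38, -66).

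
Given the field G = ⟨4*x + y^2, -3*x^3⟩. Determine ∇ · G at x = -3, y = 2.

∂G₁/∂x = 4
∂G₂/∂y = 0
∇·G = 4
At (-3, 2): 4.

4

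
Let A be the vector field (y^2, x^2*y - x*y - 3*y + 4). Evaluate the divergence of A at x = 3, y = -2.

3

∂A₁/∂x = 0
∂A₂/∂y = x^2 - x - 3
∇·A = x^2 - x - 3
At (3, -2): 3.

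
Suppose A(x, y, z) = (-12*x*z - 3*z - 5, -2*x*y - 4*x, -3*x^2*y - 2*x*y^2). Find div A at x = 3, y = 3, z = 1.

-18

∂A₁/∂x = -12*z
∂A₂/∂y = -2*x
∂A₃/∂z = 0
∇·A = -2*x - 12*z
At (3, 3, 1): -18.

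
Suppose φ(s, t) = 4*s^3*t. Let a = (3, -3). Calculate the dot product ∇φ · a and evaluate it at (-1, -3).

-96

∂φ/∂s = 12*s^2*t
∂φ/∂t = 4*s^3
∇φ at (-1, -3) = (-36, -4)
∇φ · a = (-36)(3) + (-4)(-3) = -96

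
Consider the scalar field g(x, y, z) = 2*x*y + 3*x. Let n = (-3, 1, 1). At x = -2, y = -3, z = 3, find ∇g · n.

5

∂g/∂x = 2*y + 3
∂g/∂y = 2*x
∂g/∂z = 0
∇g at (-2, -3, 3) = (-3, -4, 0)
∇g · n = (-3)(-3) + (-4)(1) + (0)(1) = 5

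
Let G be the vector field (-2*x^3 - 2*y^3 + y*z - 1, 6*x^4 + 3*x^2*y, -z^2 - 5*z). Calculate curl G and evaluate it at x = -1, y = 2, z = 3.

(0, 2, -15)

(∇×G)₁ = ∂G₃/∂y − ∂G₂/∂z = 0
(∇×G)₂ = ∂G₁/∂z − ∂G₃/∂x = y
(∇×G)₃ = ∂G₂/∂x − ∂G₁/∂y = 24*x^3 + 6*x*y + 6*y^2 - z
∇×G = (0, y, 24*x^3 + 6*x*y + 6*y^2 - z)
At (-1, 2, 3): (0, 2, -15).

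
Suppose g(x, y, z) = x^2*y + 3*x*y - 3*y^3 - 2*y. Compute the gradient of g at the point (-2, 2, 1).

(-2, -40, 0)

∂g/∂x = 2*x*y + 3*y
∂g/∂y = x^2 + 3*x - 9*y^2 - 2
∂g/∂z = 0
∇g = (2*x*y + 3*y, x^2 + 3*x - 9*y^2 - 2, 0)
At (-2, 2, 1): (-2, -40, 0).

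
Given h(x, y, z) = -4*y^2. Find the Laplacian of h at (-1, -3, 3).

∂²h/∂x² = 0
∂²h/∂y² = -8
∂²h/∂z² = 0
∇²h = -8
At (-1, -3, 3): -8.

-8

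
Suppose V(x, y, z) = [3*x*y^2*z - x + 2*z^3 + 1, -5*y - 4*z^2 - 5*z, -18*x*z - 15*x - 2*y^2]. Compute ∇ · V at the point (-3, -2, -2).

∂V₁/∂x = 3*y^2*z - 1
∂V₂/∂y = -5
∂V₃/∂z = -18*x
∇·V = -18*x + 3*y^2*z - 6
At (-3, -2, -2): 24.

24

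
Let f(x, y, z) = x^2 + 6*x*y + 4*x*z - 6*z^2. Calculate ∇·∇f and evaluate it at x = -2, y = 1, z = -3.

-10

∂²f/∂x² = 2
∂²f/∂y² = 0
∂²f/∂z² = -12
∇²f = -10
At (-2, 1, -3): -10.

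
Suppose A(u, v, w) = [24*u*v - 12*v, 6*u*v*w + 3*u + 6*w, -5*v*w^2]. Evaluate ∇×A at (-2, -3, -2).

(-62, 0, 99)

(∇×A)₁ = ∂A₃/∂v − ∂A₂/∂w = -6*u*v - 5*w^2 - 6
(∇×A)₂ = ∂A₁/∂w − ∂A₃/∂u = 0
(∇×A)₃ = ∂A₂/∂u − ∂A₁/∂v = -24*u + 6*v*w + 15
∇×A = (-6*u*v - 5*w^2 - 6, 0, -24*u + 6*v*w + 15)
At (-2, -3, -2): (-62, 0, 99).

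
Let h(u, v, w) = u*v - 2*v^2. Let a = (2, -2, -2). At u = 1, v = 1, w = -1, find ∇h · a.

∂h/∂u = v
∂h/∂v = u - 4*v
∂h/∂w = 0
∇h at (1, 1, -1) = (1, -3, 0)
∇h · a = (1)(2) + (-3)(-2) + (0)(-2) = 8

8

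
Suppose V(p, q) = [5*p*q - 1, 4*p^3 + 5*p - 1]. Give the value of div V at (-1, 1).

5

∂V₁/∂p = 5*q
∂V₂/∂q = 0
∇·V = 5*q
At (-1, 1): 5.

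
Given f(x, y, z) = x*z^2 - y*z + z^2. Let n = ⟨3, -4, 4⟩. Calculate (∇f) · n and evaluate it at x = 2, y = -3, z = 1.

43

∂f/∂x = z^2
∂f/∂y = -z
∂f/∂z = 2*x*z - y + 2*z
∇f at (2, -3, 1) = (1, -1, 9)
∇f · n = (1)(3) + (-1)(-4) + (9)(4) = 43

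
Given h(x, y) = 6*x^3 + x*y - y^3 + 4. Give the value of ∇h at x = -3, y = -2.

(160, -15)

∂h/∂x = 18*x^2 + y
∂h/∂y = x - 3*y^2
∇h = (18*x^2 + y, x - 3*y^2)
At (-3, -2): (160, -15).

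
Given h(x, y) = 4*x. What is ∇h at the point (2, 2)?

∂h/∂x = 4
∂h/∂y = 0
∇h = (4, 0)
At (2, 2): (4, 0).

(4, 0)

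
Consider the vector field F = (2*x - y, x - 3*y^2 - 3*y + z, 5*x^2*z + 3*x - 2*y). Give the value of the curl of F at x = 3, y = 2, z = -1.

(-3, 27, 2)

(∇×F)₁ = ∂F₃/∂y − ∂F₂/∂z = -3
(∇×F)₂ = ∂F₁/∂z − ∂F₃/∂x = -10*x*z - 3
(∇×F)₃ = ∂F₂/∂x − ∂F₁/∂y = 2
∇×F = (-3, -10*x*z - 3, 2)
At (3, 2, -1): (-3, 27, 2).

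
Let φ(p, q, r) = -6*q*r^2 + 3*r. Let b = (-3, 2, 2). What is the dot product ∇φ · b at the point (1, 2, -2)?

54

∂φ/∂p = 0
∂φ/∂q = -6*r^2
∂φ/∂r = -12*q*r + 3
∇φ at (1, 2, -2) = (0, -24, 51)
∇φ · b = (0)(-3) + (-24)(2) + (51)(2) = 54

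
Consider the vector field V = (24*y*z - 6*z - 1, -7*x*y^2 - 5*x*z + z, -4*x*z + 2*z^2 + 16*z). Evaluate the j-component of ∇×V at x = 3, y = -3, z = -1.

(∇×V)_2 = ∂V₁/∂z − ∂V₃/∂x
= 24*y - 6 − (-4*z)
= 24*y + 4*z - 6
At (3, -3, -1): -82.

-82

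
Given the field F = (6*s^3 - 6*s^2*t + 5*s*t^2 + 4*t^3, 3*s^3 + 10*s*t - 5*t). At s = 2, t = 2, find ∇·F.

∂F₁/∂s = 18*s^2 - 12*s*t + 5*t^2
∂F₂/∂t = 10*s - 5
∇·F = 18*s^2 - 12*s*t + 10*s + 5*t^2 - 5
At (2, 2): 59.

59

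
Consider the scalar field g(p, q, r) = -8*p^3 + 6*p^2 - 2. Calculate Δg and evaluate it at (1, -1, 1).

∂²g/∂p² = 12*(-4*p + 1)
∂²g/∂q² = 0
∂²g/∂r² = 0
∇²g = -48*p + 12
At (1, -1, 1): -36.

-36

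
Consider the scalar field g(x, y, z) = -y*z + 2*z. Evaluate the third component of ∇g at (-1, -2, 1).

4

(∇g)_3 = ∂g/∂z = -y + 2
At (-1, -2, 1): 4.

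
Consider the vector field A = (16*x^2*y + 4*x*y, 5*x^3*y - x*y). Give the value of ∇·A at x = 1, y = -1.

-32

∂A₁/∂x = 32*x*y + 4*y
∂A₂/∂y = 5*x^3 - x
∇·A = 5*x^3 + 32*x*y - x + 4*y
At (1, -1): -32.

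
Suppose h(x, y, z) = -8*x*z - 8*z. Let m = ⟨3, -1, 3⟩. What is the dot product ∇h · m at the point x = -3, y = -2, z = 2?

∂h/∂x = -8*z
∂h/∂y = 0
∂h/∂z = -8*x - 8
∇h at (-3, -2, 2) = (-16, 0, 16)
∇h · m = (-16)(3) + (0)(-1) + (16)(3) = 0

0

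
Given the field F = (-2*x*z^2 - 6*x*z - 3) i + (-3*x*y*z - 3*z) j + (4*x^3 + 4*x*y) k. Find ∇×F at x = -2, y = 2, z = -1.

(∇×F)₁ = ∂F₃/∂y − ∂F₂/∂z = 3*x*y + 4*x + 3
(∇×F)₂ = ∂F₁/∂z − ∂F₃/∂x = -12*x^2 - 4*x*z - 6*x - 4*y
(∇×F)₃ = ∂F₂/∂x − ∂F₁/∂y = -3*y*z
∇×F = (3*x*y + 4*x + 3, -12*x^2 - 4*x*z - 6*x - 4*y, -3*y*z)
At (-2, 2, -1): (-17, -52, 6).

(-17, -52, 6)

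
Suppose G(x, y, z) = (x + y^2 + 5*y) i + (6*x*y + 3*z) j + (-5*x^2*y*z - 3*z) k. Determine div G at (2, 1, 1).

-10

∂G₁/∂x = 1
∂G₂/∂y = 6*x
∂G₃/∂z = -5*x^2*y - 3
∇·G = -5*x^2*y + 6*x - 2
At (2, 1, 1): -10.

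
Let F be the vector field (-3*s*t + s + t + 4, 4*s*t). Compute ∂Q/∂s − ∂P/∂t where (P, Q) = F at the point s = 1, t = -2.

-6

∂F₂/∂s = 4*t
∂F₁/∂t = -3*s + 1
Scalar curl = 3*s + 4*t - 1
At (1, -2): -6.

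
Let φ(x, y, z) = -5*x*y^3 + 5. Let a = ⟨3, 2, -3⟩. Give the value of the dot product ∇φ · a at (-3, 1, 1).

75

∂φ/∂x = -5*y^3
∂φ/∂y = -15*x*y^2
∂φ/∂z = 0
∇φ at (-3, 1, 1) = (-5, 45, 0)
∇φ · a = (-5)(3) + (45)(2) + (0)(-3) = 75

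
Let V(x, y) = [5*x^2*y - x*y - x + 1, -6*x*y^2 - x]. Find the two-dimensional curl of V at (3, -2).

∂V₂/∂x = -6*y^2 - 1
∂V₁/∂y = 5*x^2 - x
Scalar curl = -5*x^2 + x - 6*y^2 - 1
At (3, -2): -67.

-67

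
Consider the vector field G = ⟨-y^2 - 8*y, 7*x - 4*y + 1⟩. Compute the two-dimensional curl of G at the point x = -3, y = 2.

∂G₂/∂x = 7
∂G₁/∂y = -2*y - 8
Scalar curl = 2*y + 15
At (-3, 2): 19.

19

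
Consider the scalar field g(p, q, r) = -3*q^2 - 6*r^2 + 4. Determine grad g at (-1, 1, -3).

∂g/∂p = 0
∂g/∂q = -6*q
∂g/∂r = -12*r
∇g = (0, -6*q, -12*r)
At (-1, 1, -3): (0, -6, 36).

(0, -6, 36)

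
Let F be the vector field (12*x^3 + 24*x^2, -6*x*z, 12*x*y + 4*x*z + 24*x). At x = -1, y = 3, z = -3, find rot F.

(-18, -48, 18)

(∇×F)₁ = ∂F₃/∂y − ∂F₂/∂z = 18*x
(∇×F)₂ = ∂F₁/∂z − ∂F₃/∂x = -12*y - 4*z - 24
(∇×F)₃ = ∂F₂/∂x − ∂F₁/∂y = -6*z
∇×F = (18*x, -12*y - 4*z - 24, -6*z)
At (-1, 3, -3): (-18, -48, 18).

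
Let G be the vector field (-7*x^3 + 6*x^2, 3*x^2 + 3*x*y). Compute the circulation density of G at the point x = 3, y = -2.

12

∂G₂/∂x = 6*x + 3*y
∂G₁/∂y = 0
Scalar curl = 6*x + 3*y
At (3, -2): 12.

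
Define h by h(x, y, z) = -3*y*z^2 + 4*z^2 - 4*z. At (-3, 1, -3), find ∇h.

∂h/∂x = 0
∂h/∂y = -3*z^2
∂h/∂z = -6*y*z + 8*z - 4
∇h = (0, -3*z^2, -6*y*z + 8*z - 4)
At (-3, 1, -3): (0, -27, -10).

(0, -27, -10)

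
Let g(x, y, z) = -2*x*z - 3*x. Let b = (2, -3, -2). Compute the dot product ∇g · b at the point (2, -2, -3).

14

∂g/∂x = -2*z - 3
∂g/∂y = 0
∂g/∂z = -2*x
∇g at (2, -2, -3) = (3, 0, -4)
∇g · b = (3)(2) + (0)(-3) + (-4)(-2) = 14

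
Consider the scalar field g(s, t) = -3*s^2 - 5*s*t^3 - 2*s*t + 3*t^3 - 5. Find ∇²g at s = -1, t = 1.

∂²g/∂s² = -6
∂²g/∂t² = 6*t*(-5*s + 3)
∇²g = -30*s*t + 18*t - 6
At (-1, 1): 42.

42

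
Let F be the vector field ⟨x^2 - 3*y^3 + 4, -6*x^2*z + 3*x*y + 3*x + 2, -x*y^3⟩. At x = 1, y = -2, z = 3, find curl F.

(∇×F)₁ = ∂F₃/∂y − ∂F₂/∂z = 6*x^2 - 3*x*y^2
(∇×F)₂ = ∂F₁/∂z − ∂F₃/∂x = y^3
(∇×F)₃ = ∂F₂/∂x − ∂F₁/∂y = -12*x*z + 9*y^2 + 3*y + 3
∇×F = (6*x^2 - 3*x*y^2, y^3, -12*x*z + 9*y^2 + 3*y + 3)
At (1, -2, 3): (-6, -8, -3).

(-6, -8, -3)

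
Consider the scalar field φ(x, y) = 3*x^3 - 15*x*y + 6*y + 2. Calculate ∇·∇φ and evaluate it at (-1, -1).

∂²φ/∂x² = 18*x
∂²φ/∂y² = 0
∇²φ = 18*x
At (-1, -1): -18.

-18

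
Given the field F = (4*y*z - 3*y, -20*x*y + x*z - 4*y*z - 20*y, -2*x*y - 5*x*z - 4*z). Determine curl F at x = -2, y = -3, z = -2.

(-6, -28, 69)

(∇×F)₁ = ∂F₃/∂y − ∂F₂/∂z = -3*x + 4*y
(∇×F)₂ = ∂F₁/∂z − ∂F₃/∂x = 6*y + 5*z
(∇×F)₃ = ∂F₂/∂x − ∂F₁/∂y = -20*y - 3*z + 3
∇×F = (-3*x + 4*y, 6*y + 5*z, -20*y - 3*z + 3)
At (-2, -3, -2): (-6, -28, 69).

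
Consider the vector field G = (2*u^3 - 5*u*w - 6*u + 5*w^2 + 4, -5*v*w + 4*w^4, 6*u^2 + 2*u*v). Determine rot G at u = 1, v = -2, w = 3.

(-440, 17, 0)

(∇×G)₁ = ∂G₃/∂v − ∂G₂/∂w = 2*u + 5*v - 16*w^3
(∇×G)₂ = ∂G₁/∂w − ∂G₃/∂u = -17*u - 2*v + 10*w
(∇×G)₃ = ∂G₂/∂u − ∂G₁/∂v = 0
∇×G = (2*u + 5*v - 16*w^3, -17*u - 2*v + 10*w, 0)
At (1, -2, 3): (-440, 17, 0).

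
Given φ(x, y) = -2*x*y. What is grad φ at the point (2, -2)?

(4, -4)

∂φ/∂x = -2*y
∂φ/∂y = -2*x
∇φ = (-2*y, -2*x)
At (2, -2): (4, -4).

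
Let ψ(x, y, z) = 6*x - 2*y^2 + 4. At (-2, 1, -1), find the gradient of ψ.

∂ψ/∂x = 6
∂ψ/∂y = -4*y
∂ψ/∂z = 0
∇ψ = (6, -4*y, 0)
At (-2, 1, -1): (6, -4, 0).

(6, -4, 0)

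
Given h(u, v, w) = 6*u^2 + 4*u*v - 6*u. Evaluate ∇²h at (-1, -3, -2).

12

∂²h/∂u² = 12
∂²h/∂v² = 0
∂²h/∂w² = 0
∇²h = 12
At (-1, -3, -2): 12.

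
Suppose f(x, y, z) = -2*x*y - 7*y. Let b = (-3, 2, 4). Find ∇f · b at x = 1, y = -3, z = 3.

-36

∂f/∂x = -2*y
∂f/∂y = -2*x - 7
∂f/∂z = 0
∇f at (1, -3, 3) = (6, -9, 0)
∇f · b = (6)(-3) + (-9)(2) + (0)(4) = -36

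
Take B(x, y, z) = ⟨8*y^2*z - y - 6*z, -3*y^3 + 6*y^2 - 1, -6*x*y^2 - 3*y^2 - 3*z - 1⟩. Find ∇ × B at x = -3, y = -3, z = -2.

(∇×B)₁ = ∂B₃/∂y − ∂B₂/∂z = -12*x*y - 6*y
(∇×B)₂ = ∂B₁/∂z − ∂B₃/∂x = 14*y^2 - 6
(∇×B)₃ = ∂B₂/∂x − ∂B₁/∂y = -16*y*z + 1
∇×B = (-12*x*y - 6*y, 14*y^2 - 6, -16*y*z + 1)
At (-3, -3, -2): (-90, 120, -95).

(-90, 120, -95)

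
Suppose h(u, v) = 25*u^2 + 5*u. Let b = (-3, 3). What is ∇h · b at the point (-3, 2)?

435

∂h/∂u = 50*u + 5
∂h/∂v = 0
∇h at (-3, 2) = (-145, 0)
∇h · b = (-145)(-3) + (0)(3) = 435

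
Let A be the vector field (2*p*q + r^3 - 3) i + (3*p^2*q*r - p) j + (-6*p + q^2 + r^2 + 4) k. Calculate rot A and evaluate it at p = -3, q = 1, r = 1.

(∇×A)₁ = ∂A₃/∂q − ∂A₂/∂r = -3*p^2*q + 2*q
(∇×A)₂ = ∂A₁/∂r − ∂A₃/∂p = 3*r^2 + 6
(∇×A)₃ = ∂A₂/∂p − ∂A₁/∂q = 6*p*q*r - 2*p - 1
∇×A = (-3*p^2*q + 2*q, 3*r^2 + 6, 6*p*q*r - 2*p - 1)
At (-3, 1, 1): (-25, 9, -13).

(-25, 9, -13)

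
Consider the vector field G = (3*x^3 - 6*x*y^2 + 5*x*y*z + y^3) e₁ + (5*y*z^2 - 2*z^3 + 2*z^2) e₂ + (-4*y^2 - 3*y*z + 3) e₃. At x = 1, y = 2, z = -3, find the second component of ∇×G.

10

(∇×G)_2 = ∂G₁/∂z − ∂G₃/∂x
= 5*x*y − (0)
= 5*x*y
At (1, 2, -3): 10.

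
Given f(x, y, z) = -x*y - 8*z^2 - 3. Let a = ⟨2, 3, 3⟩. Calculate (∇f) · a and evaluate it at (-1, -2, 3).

∂f/∂x = -y
∂f/∂y = -x
∂f/∂z = -16*z
∇f at (-1, -2, 3) = (2, 1, -48)
∇f · a = (2)(2) + (1)(3) + (-48)(3) = -137

-137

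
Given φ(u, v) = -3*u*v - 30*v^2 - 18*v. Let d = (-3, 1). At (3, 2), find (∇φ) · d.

-129

∂φ/∂u = -3*v
∂φ/∂v = -3*u - 60*v - 18
∇φ at (3, 2) = (-6, -147)
∇φ · d = (-6)(-3) + (-147)(1) = -129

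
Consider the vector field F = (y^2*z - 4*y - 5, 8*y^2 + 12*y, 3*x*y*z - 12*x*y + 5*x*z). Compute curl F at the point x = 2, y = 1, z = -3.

(-42, 37, 10)

(∇×F)₁ = ∂F₃/∂y − ∂F₂/∂z = 3*x*z - 12*x
(∇×F)₂ = ∂F₁/∂z − ∂F₃/∂x = y^2 - 3*y*z + 12*y - 5*z
(∇×F)₃ = ∂F₂/∂x − ∂F₁/∂y = -2*y*z + 4
∇×F = (3*x*z - 12*x, y^2 - 3*y*z + 12*y - 5*z, -2*y*z + 4)
At (2, 1, -3): (-42, 37, 10).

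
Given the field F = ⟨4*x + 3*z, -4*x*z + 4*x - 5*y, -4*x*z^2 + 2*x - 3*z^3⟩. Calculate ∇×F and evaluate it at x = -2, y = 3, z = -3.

(∇×F)₁ = ∂F₃/∂y − ∂F₂/∂z = 4*x
(∇×F)₂ = ∂F₁/∂z − ∂F₃/∂x = 4*z^2 + 1
(∇×F)₃ = ∂F₂/∂x − ∂F₁/∂y = -4*z + 4
∇×F = (4*x, 4*z^2 + 1, -4*z + 4)
At (-2, 3, -3): (-8, 37, 16).

(-8, 37, 16)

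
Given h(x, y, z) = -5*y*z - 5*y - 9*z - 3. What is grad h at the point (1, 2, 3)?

∂h/∂x = 0
∂h/∂y = -5*z - 5
∂h/∂z = -5*y - 9
∇h = (0, -5*z - 5, -5*y - 9)
At (1, 2, 3): (0, -20, -19).

(0, -20, -19)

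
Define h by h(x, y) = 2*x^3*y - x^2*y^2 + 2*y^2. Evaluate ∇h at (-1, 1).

∂h/∂x = 6*x^2*y - 2*x*y^2
∂h/∂y = 2*x^3 - 2*x^2*y + 4*y
∇h = (6*x^2*y - 2*x*y^2, 2*x^3 - 2*x^2*y + 4*y)
At (-1, 1): (8, 0).

(8, 0)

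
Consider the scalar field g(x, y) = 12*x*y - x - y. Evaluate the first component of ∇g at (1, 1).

(∇g)_1 = ∂g/∂x = 12*y - 1
At (1, 1): 11.

11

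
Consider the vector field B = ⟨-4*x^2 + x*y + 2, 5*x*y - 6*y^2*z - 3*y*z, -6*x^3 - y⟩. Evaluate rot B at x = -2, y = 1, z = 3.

(∇×B)₁ = ∂B₃/∂y − ∂B₂/∂z = 6*y^2 + 3*y - 1
(∇×B)₂ = ∂B₁/∂z − ∂B₃/∂x = 18*x^2
(∇×B)₃ = ∂B₂/∂x − ∂B₁/∂y = -x + 5*y
∇×B = (6*y^2 + 3*y - 1, 18*x^2, -x + 5*y)
At (-2, 1, 3): (8, 72, 7).

(8, 72, 7)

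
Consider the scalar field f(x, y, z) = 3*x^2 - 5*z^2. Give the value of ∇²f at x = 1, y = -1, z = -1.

-4

∂²f/∂x² = 6
∂²f/∂y² = 0
∂²f/∂z² = -10
∇²f = -4
At (1, -1, -1): -4.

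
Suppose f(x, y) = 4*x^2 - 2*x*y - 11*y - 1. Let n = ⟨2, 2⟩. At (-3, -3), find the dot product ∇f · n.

∂f/∂x = 8*x - 2*y
∂f/∂y = -2*x - 11
∇f at (-3, -3) = (-18, -5)
∇f · n = (-18)(2) + (-5)(2) = -46

-46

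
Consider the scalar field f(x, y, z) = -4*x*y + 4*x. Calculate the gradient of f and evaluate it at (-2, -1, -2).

∂f/∂x = -4*y + 4
∂f/∂y = -4*x
∂f/∂z = 0
∇f = (-4*y + 4, -4*x, 0)
At (-2, -1, -2): (8, 8, 0).

(8, 8, 0)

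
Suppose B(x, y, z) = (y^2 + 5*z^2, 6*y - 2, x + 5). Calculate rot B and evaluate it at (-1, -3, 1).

(0, 9, 6)

(∇×B)₁ = ∂B₃/∂y − ∂B₂/∂z = 0
(∇×B)₂ = ∂B₁/∂z − ∂B₃/∂x = 10*z - 1
(∇×B)₃ = ∂B₂/∂x − ∂B₁/∂y = -2*y
∇×B = (0, 10*z - 1, -2*y)
At (-1, -3, 1): (0, 9, 6).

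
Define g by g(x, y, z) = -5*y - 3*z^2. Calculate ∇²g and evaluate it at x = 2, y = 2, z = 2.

-6

∂²g/∂x² = 0
∂²g/∂y² = 0
∂²g/∂z² = -6
∇²g = -6
At (2, 2, 2): -6.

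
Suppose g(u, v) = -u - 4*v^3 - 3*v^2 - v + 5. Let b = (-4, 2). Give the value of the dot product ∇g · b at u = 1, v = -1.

∂g/∂u = -1
∂g/∂v = -12*v^2 - 6*v - 1
∇g at (1, -1) = (-1, -7)
∇g · b = (-1)(-4) + (-7)(2) = -10

-10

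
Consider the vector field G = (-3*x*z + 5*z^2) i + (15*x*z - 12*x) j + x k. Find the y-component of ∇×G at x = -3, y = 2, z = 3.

38

(∇×G)_2 = ∂G₁/∂z − ∂G₃/∂x
= -3*x + 10*z − (1)
= -3*x + 10*z - 1
At (-3, 2, 3): 38.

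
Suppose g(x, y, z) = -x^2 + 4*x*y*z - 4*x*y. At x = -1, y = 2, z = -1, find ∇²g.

-2

∂²g/∂x² = -2
∂²g/∂y² = 0
∂²g/∂z² = 0
∇²g = -2
At (-1, 2, -1): -2.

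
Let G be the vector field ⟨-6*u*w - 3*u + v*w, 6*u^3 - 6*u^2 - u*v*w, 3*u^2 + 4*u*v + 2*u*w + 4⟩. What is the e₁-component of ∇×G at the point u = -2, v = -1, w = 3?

-6

(∇×G)_1 = ∂G₃/∂v − ∂G₂/∂w
= 4*u − (-u*v)
= u*v + 4*u
At (-2, -1, 3): -6.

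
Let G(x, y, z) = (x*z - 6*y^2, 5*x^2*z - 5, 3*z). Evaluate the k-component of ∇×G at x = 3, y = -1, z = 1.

(∇×G)_3 = ∂G₂/∂x − ∂G₁/∂y
= 10*x*z − (-12*y)
= 10*x*z + 12*y
At (3, -1, 1): 18.

18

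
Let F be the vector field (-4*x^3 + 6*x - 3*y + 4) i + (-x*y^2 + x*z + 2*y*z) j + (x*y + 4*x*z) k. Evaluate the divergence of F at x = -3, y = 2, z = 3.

-96

∂F₁/∂x = -12*x^2 + 6
∂F₂/∂y = -2*x*y + 2*z
∂F₃/∂z = 4*x
∇·F = -12*x^2 - 2*x*y + 4*x + 2*z + 6
At (-3, 2, 3): -96.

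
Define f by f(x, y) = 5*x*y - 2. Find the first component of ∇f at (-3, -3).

(∇f)_1 = ∂f/∂x = 5*y
At (-3, -3): -15.

-15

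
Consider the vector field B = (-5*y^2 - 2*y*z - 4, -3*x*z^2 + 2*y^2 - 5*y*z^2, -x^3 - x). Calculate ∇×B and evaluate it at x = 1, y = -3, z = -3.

(72, 10, -63)

(∇×B)₁ = ∂B₃/∂y − ∂B₂/∂z = 6*x*z + 10*y*z
(∇×B)₂ = ∂B₁/∂z − ∂B₃/∂x = 3*x^2 - 2*y + 1
(∇×B)₃ = ∂B₂/∂x − ∂B₁/∂y = 10*y - 3*z^2 + 2*z
∇×B = (6*x*z + 10*y*z, 3*x^2 - 2*y + 1, 10*y - 3*z^2 + 2*z)
At (1, -3, -3): (72, 10, -63).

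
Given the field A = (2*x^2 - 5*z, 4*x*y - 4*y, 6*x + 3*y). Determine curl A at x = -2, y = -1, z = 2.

(3, -11, -4)

(∇×A)₁ = ∂A₃/∂y − ∂A₂/∂z = 3
(∇×A)₂ = ∂A₁/∂z − ∂A₃/∂x = -11
(∇×A)₃ = ∂A₂/∂x − ∂A₁/∂y = 4*y
∇×A = (3, -11, 4*y)
At (-2, -1, 2): (3, -11, -4).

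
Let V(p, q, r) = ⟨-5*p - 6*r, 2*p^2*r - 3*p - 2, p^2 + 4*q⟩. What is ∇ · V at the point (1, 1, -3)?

-5

∂V₁/∂p = -5
∂V₂/∂q = 0
∂V₃/∂r = 0
∇·V = -5
At (1, 1, -3): -5.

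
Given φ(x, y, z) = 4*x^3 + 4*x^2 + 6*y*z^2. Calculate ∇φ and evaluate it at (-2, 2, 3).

(32, 54, 72)

∂φ/∂x = 12*x^2 + 8*x
∂φ/∂y = 6*z^2
∂φ/∂z = 12*y*z
∇φ = (12*x^2 + 8*x, 6*z^2, 12*y*z)
At (-2, 2, 3): (32, 54, 72).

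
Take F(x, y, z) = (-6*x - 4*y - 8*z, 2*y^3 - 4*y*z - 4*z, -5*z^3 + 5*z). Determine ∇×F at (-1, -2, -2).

(-4, -8, 4)

(∇×F)₁ = ∂F₃/∂y − ∂F₂/∂z = 4*y + 4
(∇×F)₂ = ∂F₁/∂z − ∂F₃/∂x = -8
(∇×F)₃ = ∂F₂/∂x − ∂F₁/∂y = 4
∇×F = (4*y + 4, -8, 4)
At (-1, -2, -2): (-4, -8, 4).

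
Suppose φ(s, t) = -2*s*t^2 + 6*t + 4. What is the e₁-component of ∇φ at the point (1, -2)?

-8

(∇φ)_1 = ∂φ/∂s = -2*t^2
At (1, -2): -8.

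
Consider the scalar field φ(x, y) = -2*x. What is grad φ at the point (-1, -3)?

∂φ/∂x = -2
∂φ/∂y = 0
∇φ = (-2, 0)
At (-1, -3): (-2, 0).

(-2, 0)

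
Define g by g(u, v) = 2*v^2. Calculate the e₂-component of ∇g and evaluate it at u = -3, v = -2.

(∇g)_2 = ∂g/∂v = 4*v
At (-3, -2): -8.

-8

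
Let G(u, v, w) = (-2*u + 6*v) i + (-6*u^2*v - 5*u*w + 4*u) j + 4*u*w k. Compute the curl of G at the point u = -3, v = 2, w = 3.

(-15, -12, 55)

(∇×G)₁ = ∂G₃/∂v − ∂G₂/∂w = 5*u
(∇×G)₂ = ∂G₁/∂w − ∂G₃/∂u = -4*w
(∇×G)₃ = ∂G₂/∂u − ∂G₁/∂v = -12*u*v - 5*w - 2
∇×G = (5*u, -4*w, -12*u*v - 5*w - 2)
At (-3, 2, 3): (-15, -12, 55).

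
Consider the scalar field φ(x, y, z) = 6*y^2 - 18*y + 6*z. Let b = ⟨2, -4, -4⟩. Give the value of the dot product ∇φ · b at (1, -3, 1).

192

∂φ/∂x = 0
∂φ/∂y = 12*y - 18
∂φ/∂z = 6
∇φ at (1, -3, 1) = (0, -54, 6)
∇φ · b = (0)(2) + (-54)(-4) + (6)(-4) = 192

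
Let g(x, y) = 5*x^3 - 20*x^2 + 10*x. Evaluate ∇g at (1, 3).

(-15, 0)

∂g/∂x = 15*x^2 - 40*x + 10
∂g/∂y = 0
∇g = (15*x^2 - 40*x + 10, 0)
At (1, 3): (-15, 0).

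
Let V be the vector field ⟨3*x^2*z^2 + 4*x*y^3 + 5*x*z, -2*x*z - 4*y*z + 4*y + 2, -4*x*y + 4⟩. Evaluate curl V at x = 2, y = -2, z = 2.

(∇×V)₁ = ∂V₃/∂y − ∂V₂/∂z = -2*x + 4*y
(∇×V)₂ = ∂V₁/∂z − ∂V₃/∂x = 6*x^2*z + 5*x + 4*y
(∇×V)₃ = ∂V₂/∂x − ∂V₁/∂y = -12*x*y^2 - 2*z
∇×V = (-2*x + 4*y, 6*x^2*z + 5*x + 4*y, -12*x*y^2 - 2*z)
At (2, -2, 2): (-12, 50, -100).

(-12, 50, -100)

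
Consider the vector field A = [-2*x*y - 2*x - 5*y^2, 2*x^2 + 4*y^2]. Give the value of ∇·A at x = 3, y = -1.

-8

∂A₁/∂x = -2*y - 2
∂A₂/∂y = 8*y
∇·A = 6*y - 2
At (3, -1): -8.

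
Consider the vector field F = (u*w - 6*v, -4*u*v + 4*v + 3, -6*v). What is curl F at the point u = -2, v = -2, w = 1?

(∇×F)₁ = ∂F₃/∂v − ∂F₂/∂w = -6
(∇×F)₂ = ∂F₁/∂w − ∂F₃/∂u = u
(∇×F)₃ = ∂F₂/∂u − ∂F₁/∂v = -4*v + 6
∇×F = (-6, u, -4*v + 6)
At (-2, -2, 1): (-6, -2, 14).

(-6, -2, 14)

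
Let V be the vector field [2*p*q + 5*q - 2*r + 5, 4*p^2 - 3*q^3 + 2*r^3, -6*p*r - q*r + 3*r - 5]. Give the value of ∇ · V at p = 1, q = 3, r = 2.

-81

∂V₁/∂p = 2*q
∂V₂/∂q = -9*q^2
∂V₃/∂r = -6*p - q + 3
∇·V = -6*p - 9*q^2 + q + 3
At (1, 3, 2): -81.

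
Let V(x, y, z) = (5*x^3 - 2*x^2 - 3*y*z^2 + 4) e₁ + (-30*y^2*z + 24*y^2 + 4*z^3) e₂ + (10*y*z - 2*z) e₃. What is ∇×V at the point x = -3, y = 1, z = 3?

(-48, -18, 27)

(∇×V)₁ = ∂V₃/∂y − ∂V₂/∂z = 30*y^2 - 12*z^2 + 10*z
(∇×V)₂ = ∂V₁/∂z − ∂V₃/∂x = -6*y*z
(∇×V)₃ = ∂V₂/∂x − ∂V₁/∂y = 3*z^2
∇×V = (30*y^2 - 12*z^2 + 10*z, -6*y*z, 3*z^2)
At (-3, 1, 3): (-48, -18, 27).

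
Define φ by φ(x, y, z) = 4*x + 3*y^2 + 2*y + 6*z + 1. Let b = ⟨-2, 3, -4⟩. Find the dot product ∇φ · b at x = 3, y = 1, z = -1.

-8

∂φ/∂x = 4
∂φ/∂y = 6*y + 2
∂φ/∂z = 6
∇φ at (3, 1, -1) = (4, 8, 6)
∇φ · b = (4)(-2) + (8)(3) + (6)(-4) = -8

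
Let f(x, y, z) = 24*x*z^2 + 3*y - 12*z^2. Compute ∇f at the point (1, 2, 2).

(96, 3, 48)

∂f/∂x = 24*z^2
∂f/∂y = 3
∂f/∂z = 48*x*z - 24*z
∇f = (24*z^2, 3, 48*x*z - 24*z)
At (1, 2, 2): (96, 3, 48).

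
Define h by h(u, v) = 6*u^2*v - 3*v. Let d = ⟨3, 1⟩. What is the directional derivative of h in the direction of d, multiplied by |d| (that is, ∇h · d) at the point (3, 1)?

∂h/∂u = 12*u*v
∂h/∂v = 6*u^2 - 3
∇h at (3, 1) = (36, 51)
∇h · d = (36)(3) + (51)(1) = 159

159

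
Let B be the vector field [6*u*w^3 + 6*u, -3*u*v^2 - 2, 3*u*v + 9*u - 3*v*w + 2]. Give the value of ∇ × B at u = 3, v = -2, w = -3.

(18, 483, -12)

(∇×B)₁ = ∂B₃/∂v − ∂B₂/∂w = 3*u - 3*w
(∇×B)₂ = ∂B₁/∂w − ∂B₃/∂u = 18*u*w^2 - 3*v - 9
(∇×B)₃ = ∂B₂/∂u − ∂B₁/∂v = -3*v^2
∇×B = (3*u - 3*w, 18*u*w^2 - 3*v - 9, -3*v^2)
At (3, -2, -3): (18, 483, -12).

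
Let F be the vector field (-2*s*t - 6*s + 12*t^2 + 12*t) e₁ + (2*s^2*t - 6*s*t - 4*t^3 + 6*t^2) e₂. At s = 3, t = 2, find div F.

-34

∂F₁/∂s = -2*t - 6
∂F₂/∂t = 2*s^2 - 6*s - 12*t^2 + 12*t
∇·F = 2*s^2 - 6*s - 12*t^2 + 10*t - 6
At (3, 2): -34.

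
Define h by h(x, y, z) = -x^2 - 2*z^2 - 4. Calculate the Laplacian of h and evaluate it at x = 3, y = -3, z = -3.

-6

∂²h/∂x² = -2
∂²h/∂y² = 0
∂²h/∂z² = -4
∇²h = -6
At (3, -3, -3): -6.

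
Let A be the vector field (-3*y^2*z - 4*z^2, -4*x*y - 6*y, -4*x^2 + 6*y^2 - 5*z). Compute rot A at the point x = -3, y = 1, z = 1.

(∇×A)₁ = ∂A₃/∂y − ∂A₂/∂z = 12*y
(∇×A)₂ = ∂A₁/∂z − ∂A₃/∂x = 8*x - 3*y^2 - 8*z
(∇×A)₃ = ∂A₂/∂x − ∂A₁/∂y = 6*y*z - 4*y
∇×A = (12*y, 8*x - 3*y^2 - 8*z, 6*y*z - 4*y)
At (-3, 1, 1): (12, -35, 2).

(12, -35, 2)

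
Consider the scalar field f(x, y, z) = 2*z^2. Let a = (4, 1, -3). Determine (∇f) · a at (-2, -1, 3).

∂f/∂x = 0
∂f/∂y = 0
∂f/∂z = 4*z
∇f at (-2, -1, 3) = (0, 0, 12)
∇f · a = (0)(4) + (0)(1) + (12)(-3) = -36

-36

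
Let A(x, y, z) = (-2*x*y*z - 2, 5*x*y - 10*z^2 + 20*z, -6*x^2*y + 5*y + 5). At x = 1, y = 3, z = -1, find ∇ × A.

(-41, 30, 13)

(∇×A)₁ = ∂A₃/∂y − ∂A₂/∂z = -6*x^2 + 20*z - 15
(∇×A)₂ = ∂A₁/∂z − ∂A₃/∂x = 10*x*y
(∇×A)₃ = ∂A₂/∂x − ∂A₁/∂y = 2*x*z + 5*y
∇×A = (-6*x^2 + 20*z - 15, 10*x*y, 2*x*z + 5*y)
At (1, 3, -1): (-41, 30, 13).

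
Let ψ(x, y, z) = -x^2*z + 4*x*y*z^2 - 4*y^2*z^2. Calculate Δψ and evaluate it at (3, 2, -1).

∂²ψ/∂x² = -2*z
∂²ψ/∂y² = -8*z^2
∂²ψ/∂z² = 8*y*(x - y)
∇²ψ = 8*x*y - 8*y^2 - 8*z^2 - 2*z
At (3, 2, -1): 10.

10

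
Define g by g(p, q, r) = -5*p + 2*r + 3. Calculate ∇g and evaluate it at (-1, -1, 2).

∂g/∂p = -5
∂g/∂q = 0
∂g/∂r = 2
∇g = (-5, 0, 2)
At (-1, -1, 2): (-5, 0, 2).

(-5, 0, 2)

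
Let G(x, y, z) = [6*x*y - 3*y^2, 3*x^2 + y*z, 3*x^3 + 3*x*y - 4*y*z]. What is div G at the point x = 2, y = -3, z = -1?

∂G₁/∂x = 6*y
∂G₂/∂y = z
∂G₃/∂z = -4*y
∇·G = 2*y + z
At (2, -3, -1): -7.

-7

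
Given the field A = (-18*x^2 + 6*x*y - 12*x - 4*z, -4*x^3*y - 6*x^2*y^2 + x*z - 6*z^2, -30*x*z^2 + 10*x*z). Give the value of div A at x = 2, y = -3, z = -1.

∂A₁/∂x = -36*x + 6*y - 12
∂A₂/∂y = -4*x^3 - 12*x^2*y
∂A₃/∂z = -60*x*z + 10*x
∇·A = -4*x^3 - 12*x^2*y - 60*x*z - 26*x + 6*y - 12
At (2, -3, -1): 150.

150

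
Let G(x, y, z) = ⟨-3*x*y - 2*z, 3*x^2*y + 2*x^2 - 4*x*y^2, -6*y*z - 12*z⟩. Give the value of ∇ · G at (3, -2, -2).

81

∂G₁/∂x = -3*y
∂G₂/∂y = 3*x^2 - 8*x*y
∂G₃/∂z = -6*y - 12
∇·G = 3*x^2 - 8*x*y - 9*y - 12
At (3, -2, -2): 81.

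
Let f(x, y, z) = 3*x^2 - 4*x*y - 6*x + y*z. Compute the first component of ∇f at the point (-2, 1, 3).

(∇f)_1 = ∂f/∂x = 6*x - 4*y - 6
At (-2, 1, 3): -22.

-22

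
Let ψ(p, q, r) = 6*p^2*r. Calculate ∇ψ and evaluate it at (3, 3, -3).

∂ψ/∂p = 12*p*r
∂ψ/∂q = 0
∂ψ/∂r = 6*p^2
∇ψ = (12*p*r, 0, 6*p^2)
At (3, 3, -3): (-108, 0, 54).

(-108, 0, 54)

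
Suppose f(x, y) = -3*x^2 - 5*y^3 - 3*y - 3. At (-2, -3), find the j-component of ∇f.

(∇f)_2 = ∂f/∂y = -15*y^2 - 3
At (-2, -3): -138.

-138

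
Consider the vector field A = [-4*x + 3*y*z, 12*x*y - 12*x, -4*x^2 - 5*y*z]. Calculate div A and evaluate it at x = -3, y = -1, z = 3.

∂A₁/∂x = -4
∂A₂/∂y = 12*x
∂A₃/∂z = -5*y
∇·A = 12*x - 5*y - 4
At (-3, -1, 3): -35.

-35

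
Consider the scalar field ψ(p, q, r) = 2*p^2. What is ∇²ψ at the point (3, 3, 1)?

∂²ψ/∂p² = 4
∂²ψ/∂q² = 0
∂²ψ/∂r² = 0
∇²ψ = 4
At (3, 3, 1): 4.

4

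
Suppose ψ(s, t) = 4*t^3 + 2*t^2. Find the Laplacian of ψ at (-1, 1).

28

∂²ψ/∂s² = 0
∂²ψ/∂t² = 4*(6*t + 1)
∇²ψ = 24*t + 4
At (-1, 1): 28.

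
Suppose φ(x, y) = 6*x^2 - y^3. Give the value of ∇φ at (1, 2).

(12, -12)

∂φ/∂x = 12*x
∂φ/∂y = -3*y^2
∇φ = (12*x, -3*y^2)
At (1, 2): (12, -12).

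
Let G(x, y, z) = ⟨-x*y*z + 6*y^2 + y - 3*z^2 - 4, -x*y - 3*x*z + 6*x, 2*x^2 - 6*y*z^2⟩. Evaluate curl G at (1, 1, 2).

(∇×G)₁ = ∂G₃/∂y − ∂G₂/∂z = 3*x - 6*z^2
(∇×G)₂ = ∂G₁/∂z − ∂G₃/∂x = -x*y - 4*x - 6*z
(∇×G)₃ = ∂G₂/∂x − ∂G₁/∂y = x*z - 13*y - 3*z + 5
∇×G = (3*x - 6*z^2, -x*y - 4*x - 6*z, x*z - 13*y - 3*z + 5)
At (1, 1, 2): (-21, -17, -12).

(-21, -17, -12)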